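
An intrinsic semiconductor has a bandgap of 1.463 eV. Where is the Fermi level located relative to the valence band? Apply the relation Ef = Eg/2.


Step 1: For an intrinsic semiconductor, the Fermi level sits at midgap.
Step 2: Ef = Eg / 2 = 1.463 / 2 = 0.7315 eV

0.7315


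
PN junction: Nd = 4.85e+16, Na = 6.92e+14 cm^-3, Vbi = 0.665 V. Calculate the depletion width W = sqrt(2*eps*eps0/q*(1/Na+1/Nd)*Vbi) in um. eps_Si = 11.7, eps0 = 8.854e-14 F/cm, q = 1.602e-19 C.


Step 1: 1/Na + 1/Nd = 1/6.92e+14 + 1/4.85e+16 = 1.46571e-15
Step 2: 2*eps*eps0/q = 2*11.7*8.854e-14/1.602e-19 = 1.293281e+07
Step 3: W^2 = 1.293281e+07 * 1.46571e-15 * 0.665 = 1.26056e-08
Step 4: W = sqrt(1.26056e-08) = 1.123e-04 cm = 1.123 um

1.123


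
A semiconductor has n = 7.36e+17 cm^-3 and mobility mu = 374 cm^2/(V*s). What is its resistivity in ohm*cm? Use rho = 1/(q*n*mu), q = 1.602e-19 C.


Step 1: sigma = q * n * mu = 1.602e-19 * 7.36e+17 * 374 = 4.40973e+01 S/cm
Step 2: rho = 1 / sigma = 1 / 4.40973e+01 = 0.02268 ohm*cm

0.02268


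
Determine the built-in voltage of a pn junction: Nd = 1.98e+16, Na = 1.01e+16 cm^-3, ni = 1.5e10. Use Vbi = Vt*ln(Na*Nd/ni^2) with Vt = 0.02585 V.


Step 1: Compute Na*Nd/ni^2 = 1.01e+16 * 1.98e+16 / (1.5e10)^2 = 8.8880e+11
Step 2: ln(8.8880e+11) = 27.5131
Step 3: Vbi = 0.02585 * 27.5131 = 0.711 V

0.711


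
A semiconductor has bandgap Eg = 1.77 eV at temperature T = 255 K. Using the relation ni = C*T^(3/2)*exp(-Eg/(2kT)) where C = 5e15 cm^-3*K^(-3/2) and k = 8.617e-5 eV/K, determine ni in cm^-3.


Step 1: Compute kT = 8.617e-5 * 255 = 0.02197335 eV
Step 2: Exponent = -Eg/(2kT) = -1.77/(2*0.02197335) = -40.27606
Step 3: T^(3/2) = 255^1.5 = 4072.02
Step 4: ni = 5e15 * 4072.02 * exp(-40.27606) = 6.56e+01 cm^-3

6.56e+01


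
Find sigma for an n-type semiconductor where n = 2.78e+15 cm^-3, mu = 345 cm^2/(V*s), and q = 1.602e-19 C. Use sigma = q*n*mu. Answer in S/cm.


Step 1: sigma = q * n * mu
Step 2: sigma = 1.602e-19 * 2.78e+15 * 345
Step 3: sigma = 1.536e-01 S/cm

1.536e-01


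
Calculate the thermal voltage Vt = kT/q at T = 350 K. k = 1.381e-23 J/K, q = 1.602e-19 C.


Step 1: kT = 1.381e-23 * 350 = 4.8335e-21 J
Step 2: Vt = kT/q = 4.8335e-21 / 1.602e-19
Step 3: Vt = 0.03017 V

0.03017


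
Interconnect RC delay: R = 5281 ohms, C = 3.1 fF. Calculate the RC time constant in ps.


Step 1: tau = R * C
Step 2: tau = 5281 * 3.1 fF = 5281 * 3.1e-15 F
Step 3: tau = 1.63711e-11 s = 16.3711 ps

16.3711


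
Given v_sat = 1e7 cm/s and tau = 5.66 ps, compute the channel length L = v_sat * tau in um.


Step 1: tau in seconds = 5.66 ps * 1e-12 = 5.6600e-12 s
Step 2: L = v_sat * tau = 1e7 * 5.6600e-12 = 5.6600e-05 cm
Step 3: L in um = 5.6600e-05 * 1e4 = 0.566 um

0.566


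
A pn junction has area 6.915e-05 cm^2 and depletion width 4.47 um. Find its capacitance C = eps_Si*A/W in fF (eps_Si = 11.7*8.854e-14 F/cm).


Step 1: eps_Si = 11.7 * 8.854e-14 = 1.035918e-12 F/cm
Step 2: W in cm = 4.47 * 1e-4 = 4.47e-04 cm
Step 3: C = 1.035918e-12 * 6.915e-05 / 4.47e-04 = 1.602544e-13 F
Step 4: C = 160.25 fF

160.25


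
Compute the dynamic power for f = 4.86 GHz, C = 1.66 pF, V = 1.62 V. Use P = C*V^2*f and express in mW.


Step 1: V^2 = 1.62^2 = 2.6244 V^2
Step 2: P = C*V^2*f = 1.66e-12 F * 2.6244 * 4.86e9 Hz
Step 3: P = 2.117260944e-02 W
Step 4: P = 21.173 mW

21.173


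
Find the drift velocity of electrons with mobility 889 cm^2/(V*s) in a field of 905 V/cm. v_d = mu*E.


Step 1: v_d = mu * E
Step 2: v_d = 889 * 905 = 804545
Step 3: v_d = 8.05e+05 cm/s

8.05e+05


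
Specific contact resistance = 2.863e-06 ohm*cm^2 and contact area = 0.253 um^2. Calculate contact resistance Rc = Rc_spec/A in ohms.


Step 1: Convert area to cm^2: 0.253 um^2 = 2.5300e-09 cm^2
Step 2: Rc = Rc_spec / A = 2.863e-06 / 2.5300e-09
Step 3: Rc = 1.13e+03 ohms

1.13e+03


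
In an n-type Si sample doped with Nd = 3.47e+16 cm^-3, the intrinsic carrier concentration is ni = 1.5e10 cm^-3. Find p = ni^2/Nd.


Step 1: Since Nd >> ni, n ≈ Nd = 3.47e+16 cm^-3
Step 2: p = ni^2 / n = (1.5e10)^2 / 3.47e+16
Step 3: p = 2.25e20 / 3.47e+16 = 6.48e+03 cm^-3

6.48e+03


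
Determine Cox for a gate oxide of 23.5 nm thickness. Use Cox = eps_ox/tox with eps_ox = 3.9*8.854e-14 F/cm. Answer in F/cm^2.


Step 1: eps_ox = 3.9 * 8.854e-14 = 3.45306e-13 F/cm
Step 2: tox in cm = 23.5 nm * 1e-7 = 2.3500e-06 cm
Step 3: Cox = 3.45306e-13 / 2.3500e-06 = 1.47e-07 F/cm^2

1.47e-07


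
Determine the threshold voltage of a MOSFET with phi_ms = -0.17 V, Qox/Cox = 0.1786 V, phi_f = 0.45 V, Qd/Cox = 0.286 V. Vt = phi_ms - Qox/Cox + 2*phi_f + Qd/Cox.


Step 1: Vt = phi_ms - Qox/Cox + 2*phi_f + Qd/Cox
Step 2: Vt = -0.17 - 0.1786 + 2*0.45 + 0.286
Step 3: Vt = -0.17 - 0.1786 + 0.9 + 0.286
Step 4: Vt = 0.8374 V

0.8374


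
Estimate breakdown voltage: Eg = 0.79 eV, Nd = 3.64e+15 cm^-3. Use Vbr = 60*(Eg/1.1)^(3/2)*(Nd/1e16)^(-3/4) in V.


Step 1: Eg/1.1 = 0.79/1.1 = 0.718182
Step 2: (Eg/1.1)^1.5 = 0.718182^1.5 = 0.608628
Step 3: (Nd/1e16)^(-0.75) = (0.364)^(-0.75) = 2.133900
Step 4: Vbr = 60 * 0.608628 * 2.133900 = 77.9 V

77.9


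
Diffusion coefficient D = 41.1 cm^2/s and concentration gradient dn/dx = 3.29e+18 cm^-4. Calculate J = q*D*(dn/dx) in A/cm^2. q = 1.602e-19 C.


Step 1: J = q * D * (dn/dx)
Step 2: J = 1.602e-19 * 41.1 * 3.29e+18
Step 3: J = 2.17e+01 A/cm^2

2.17e+01


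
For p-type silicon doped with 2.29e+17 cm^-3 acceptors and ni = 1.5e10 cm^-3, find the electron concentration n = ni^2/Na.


Step 1: Majority hole concentration p ≈ Na = 2.29e+17 cm^-3
Step 2: n = ni^2 / Na = (1.5e10)^2 / 2.29e+17
Step 3: n = 9.83e+02 cm^-3

9.83e+02


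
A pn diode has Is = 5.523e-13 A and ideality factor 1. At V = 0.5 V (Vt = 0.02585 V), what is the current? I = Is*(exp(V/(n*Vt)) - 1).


Step 1: V/(n*Vt) = 0.5/(1*0.02585) = 19.3424
Step 2: exp(19.3424) = 2.5136e+08
Step 3: I = 5.523e-13 * (2.5136e+08 - 1) = 1.39e-04 A

1.39e-04


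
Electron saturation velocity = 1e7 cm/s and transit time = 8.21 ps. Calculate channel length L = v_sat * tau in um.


Step 1: tau in seconds = 8.21 ps * 1e-12 = 8.2100e-12 s
Step 2: L = v_sat * tau = 1e7 * 8.2100e-12 = 8.2100e-05 cm
Step 3: L in um = 8.2100e-05 * 1e4 = 0.821 um

0.821


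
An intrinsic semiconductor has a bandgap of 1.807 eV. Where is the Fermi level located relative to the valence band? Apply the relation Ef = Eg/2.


Step 1: For an intrinsic semiconductor, the Fermi level sits at midgap.
Step 2: Ef = Eg / 2 = 1.807 / 2 = 0.9035 eV

0.9035


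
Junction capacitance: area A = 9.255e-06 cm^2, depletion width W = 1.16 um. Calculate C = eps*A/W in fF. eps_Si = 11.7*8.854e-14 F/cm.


Step 1: eps_Si = 11.7 * 8.854e-14 = 1.035918e-12 F/cm
Step 2: W in cm = 1.16 * 1e-4 = 1.16e-04 cm
Step 3: C = 1.035918e-12 * 9.255e-06 / 1.16e-04 = 8.265018e-14 F
Step 4: C = 82.65 fF

82.65


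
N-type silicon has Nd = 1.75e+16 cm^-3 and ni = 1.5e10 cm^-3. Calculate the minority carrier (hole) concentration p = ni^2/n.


Step 1: Since Nd >> ni, n ≈ Nd = 1.75e+16 cm^-3
Step 2: p = ni^2 / n = (1.5e10)^2 / 1.75e+16
Step 3: p = 2.25e20 / 1.75e+16 = 1.29e+04 cm^-3

1.29e+04


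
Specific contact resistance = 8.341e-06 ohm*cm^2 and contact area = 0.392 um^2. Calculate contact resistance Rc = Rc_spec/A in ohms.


Step 1: Convert area to cm^2: 0.392 um^2 = 3.9200e-09 cm^2
Step 2: Rc = Rc_spec / A = 8.341e-06 / 3.9200e-09
Step 3: Rc = 2.13e+03 ohms

2.13e+03


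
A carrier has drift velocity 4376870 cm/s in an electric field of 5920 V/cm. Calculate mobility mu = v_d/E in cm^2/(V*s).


Step 1: mu = v_d / E
Step 2: mu = 4376870 / 5920
Step 3: mu = 739.34 cm^2/(V*s)

739.34


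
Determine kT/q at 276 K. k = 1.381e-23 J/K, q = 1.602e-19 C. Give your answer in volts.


Step 1: kT = 1.381e-23 * 276 = 3.81156e-21 J
Step 2: Vt = kT/q = 3.81156e-21 / 1.602e-19
Step 3: Vt = 0.02379 V

0.02379


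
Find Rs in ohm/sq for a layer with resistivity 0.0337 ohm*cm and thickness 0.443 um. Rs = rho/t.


Step 1: Convert thickness to cm: t = 0.443 um = 4.4300e-05 cm
Step 2: Rs = rho / t = 0.0337 / 4.4300e-05
Step 3: Rs = 760.7 ohm/sq

760.7


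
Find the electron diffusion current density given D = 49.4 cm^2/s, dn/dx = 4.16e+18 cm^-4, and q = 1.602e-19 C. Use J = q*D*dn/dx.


Step 1: J = q * D * (dn/dx)
Step 2: J = 1.602e-19 * 49.4 * 4.16e+18
Step 3: J = 3.29e+01 A/cm^2

3.29e+01


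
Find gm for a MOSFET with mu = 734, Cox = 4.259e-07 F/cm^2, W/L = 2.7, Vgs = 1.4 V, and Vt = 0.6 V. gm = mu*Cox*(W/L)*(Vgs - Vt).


Step 1: Vov = Vgs - Vt = 1.4 - 0.6 = 0.8 V
Step 2: gm = mu * Cox * (W/L) * Vov
Step 3: gm = 734 * 4.259e-07 * 2.7 * 0.8 = 6.75e-04 S

6.75e-04


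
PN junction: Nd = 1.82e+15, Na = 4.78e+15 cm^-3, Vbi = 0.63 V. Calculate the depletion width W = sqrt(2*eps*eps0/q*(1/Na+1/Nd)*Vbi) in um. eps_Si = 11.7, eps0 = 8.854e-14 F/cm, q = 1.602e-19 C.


Step 1: 1/Na + 1/Nd = 1/4.78e+15 + 1/1.82e+15 = 7.58656e-16
Step 2: 2*eps*eps0/q = 2*11.7*8.854e-14/1.602e-19 = 1.293281e+07
Step 3: W^2 = 1.293281e+07 * 7.58656e-16 * 0.63 = 6.18128e-09
Step 4: W = sqrt(6.18128e-09) = 7.862e-05 cm = 0.7862 um

0.7862


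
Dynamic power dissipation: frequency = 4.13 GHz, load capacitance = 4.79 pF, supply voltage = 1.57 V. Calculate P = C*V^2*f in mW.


Step 1: V^2 = 1.57^2 = 2.4649 V^2
Step 2: P = C*V^2*f = 4.79e-12 F * 2.4649 * 4.13e9 Hz
Step 3: P = 4.876237723e-02 W
Step 4: P = 48.762 mW

48.762


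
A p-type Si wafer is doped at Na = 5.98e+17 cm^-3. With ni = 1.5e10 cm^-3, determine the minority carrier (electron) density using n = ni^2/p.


Step 1: Majority hole concentration p ≈ Na = 5.98e+17 cm^-3
Step 2: n = ni^2 / Na = (1.5e10)^2 / 5.98e+17
Step 3: n = 3.76e+02 cm^-3

3.76e+02


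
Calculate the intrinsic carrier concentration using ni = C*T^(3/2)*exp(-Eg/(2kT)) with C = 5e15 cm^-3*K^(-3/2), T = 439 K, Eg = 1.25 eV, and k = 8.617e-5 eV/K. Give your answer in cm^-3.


Step 1: Compute kT = 8.617e-5 * 439 = 0.03782863 eV
Step 2: Exponent = -Eg/(2kT) = -1.25/(2*0.03782863) = -16.52188
Step 3: T^(3/2) = 439^1.5 = 9198.07
Step 4: ni = 5e15 * 9198.07 * exp(-16.52188) = 3.07e+12 cm^-3

3.07e+12


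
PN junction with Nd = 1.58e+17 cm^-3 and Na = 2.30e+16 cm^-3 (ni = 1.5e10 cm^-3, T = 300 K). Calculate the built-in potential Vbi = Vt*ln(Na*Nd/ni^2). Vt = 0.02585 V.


Step 1: Compute Na*Nd/ni^2 = 2.30e+16 * 1.58e+17 / (1.5e10)^2 = 1.6151e+13
Step 2: ln(1.6151e+13) = 30.4130
Step 3: Vbi = 0.02585 * 30.4130 = 0.786 V

0.786


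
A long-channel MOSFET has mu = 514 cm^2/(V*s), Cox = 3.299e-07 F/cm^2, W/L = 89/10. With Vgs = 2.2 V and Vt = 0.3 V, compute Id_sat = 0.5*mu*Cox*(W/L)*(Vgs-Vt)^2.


Step 1: Overdrive voltage Vov = Vgs - Vt = 2.2 - 0.3 = 1.9 V
Step 2: W/L = 89/10 = 8.9
Step 3: Id = 0.5 * 514 * 3.299e-07 * 8.9 * 1.9^2
Step 4: Id = 2.72e-03 A

2.72e-03


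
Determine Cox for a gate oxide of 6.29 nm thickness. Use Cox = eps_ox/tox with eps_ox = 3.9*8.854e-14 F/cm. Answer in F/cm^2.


Step 1: eps_ox = 3.9 * 8.854e-14 = 3.45306e-13 F/cm
Step 2: tox in cm = 6.29 nm * 1e-7 = 6.2900e-07 cm
Step 3: Cox = 3.45306e-13 / 6.2900e-07 = 5.49e-07 F/cm^2

5.49e-07


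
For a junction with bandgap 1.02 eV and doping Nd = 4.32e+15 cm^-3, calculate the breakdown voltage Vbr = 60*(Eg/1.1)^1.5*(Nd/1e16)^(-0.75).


Step 1: Eg/1.1 = 1.02/1.1 = 0.927273
Step 2: (Eg/1.1)^1.5 = 0.927273^1.5 = 0.892918
Step 3: (Nd/1e16)^(-0.75) = (0.432)^(-0.75) = 1.876667
Step 4: Vbr = 60 * 0.892918 * 1.876667 = 100.5 V

100.5


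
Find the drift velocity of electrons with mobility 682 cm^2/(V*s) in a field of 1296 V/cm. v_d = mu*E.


Step 1: v_d = mu * E
Step 2: v_d = 682 * 1296 = 883872
Step 3: v_d = 8.84e+05 cm/s

8.84e+05


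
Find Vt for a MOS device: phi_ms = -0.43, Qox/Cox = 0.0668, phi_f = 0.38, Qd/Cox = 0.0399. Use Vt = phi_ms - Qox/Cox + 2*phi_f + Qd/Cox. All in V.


Step 1: Vt = phi_ms - Qox/Cox + 2*phi_f + Qd/Cox
Step 2: Vt = -0.43 - 0.0668 + 2*0.38 + 0.0399
Step 3: Vt = -0.43 - 0.0668 + 0.76 + 0.0399
Step 4: Vt = 0.3031 V

0.3031


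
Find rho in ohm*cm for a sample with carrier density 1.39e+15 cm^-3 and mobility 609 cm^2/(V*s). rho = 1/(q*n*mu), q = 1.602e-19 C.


Step 1: sigma = q * n * mu = 1.602e-19 * 1.39e+15 * 609 = 1.35611e-01 S/cm
Step 2: rho = 1 / sigma = 1 / 1.35611e-01 = 7.374 ohm*cm

7.374


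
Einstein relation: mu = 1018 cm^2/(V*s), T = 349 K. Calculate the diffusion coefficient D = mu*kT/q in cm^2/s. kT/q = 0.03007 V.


Step 1: D = mu * (kT/q)
Step 2: D = 1018 * 0.03007
Step 3: D = 30.61 cm^2/s

30.61


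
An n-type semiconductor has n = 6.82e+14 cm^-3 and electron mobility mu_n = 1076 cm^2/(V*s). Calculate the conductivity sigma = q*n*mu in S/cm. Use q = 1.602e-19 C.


Step 1: sigma = q * n * mu
Step 2: sigma = 1.602e-19 * 6.82e+14 * 1076
Step 3: sigma = 1.176e-01 S/cm

1.176e-01


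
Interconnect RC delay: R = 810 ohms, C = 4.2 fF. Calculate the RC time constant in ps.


Step 1: tau = R * C
Step 2: tau = 810 * 4.2 fF = 810 * 4.2e-15 F
Step 3: tau = 3.402e-12 s = 3.402 ps

3.402


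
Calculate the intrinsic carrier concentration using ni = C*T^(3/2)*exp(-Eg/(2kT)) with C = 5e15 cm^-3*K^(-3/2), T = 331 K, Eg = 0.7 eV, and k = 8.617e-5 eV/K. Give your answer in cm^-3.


Step 1: Compute kT = 8.617e-5 * 331 = 0.02852227 eV
Step 2: Exponent = -Eg/(2kT) = -0.7/(2*0.02852227) = -12.27111
Step 3: T^(3/2) = 331^1.5 = 6022.02
Step 4: ni = 5e15 * 6022.02 * exp(-12.27111) = 1.41e+14 cm^-3

1.41e+14


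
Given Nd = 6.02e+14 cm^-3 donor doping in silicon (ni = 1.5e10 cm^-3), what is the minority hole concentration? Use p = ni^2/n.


Step 1: Since Nd >> ni, n ≈ Nd = 6.02e+14 cm^-3
Step 2: p = ni^2 / n = (1.5e10)^2 / 6.02e+14
Step 3: p = 2.25e20 / 6.02e+14 = 3.74e+05 cm^-3

3.74e+05


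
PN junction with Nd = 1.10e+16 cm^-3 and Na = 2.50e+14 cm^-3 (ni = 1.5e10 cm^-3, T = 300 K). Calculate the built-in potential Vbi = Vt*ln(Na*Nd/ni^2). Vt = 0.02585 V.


Step 1: Compute Na*Nd/ni^2 = 2.50e+14 * 1.10e+16 / (1.5e10)^2 = 1.2222e+10
Step 2: ln(1.2222e+10) = 23.2265
Step 3: Vbi = 0.02585 * 23.2265 = 0.6 V

0.6


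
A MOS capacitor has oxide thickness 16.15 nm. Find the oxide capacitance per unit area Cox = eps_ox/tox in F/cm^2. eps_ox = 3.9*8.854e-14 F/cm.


Step 1: eps_ox = 3.9 * 8.854e-14 = 3.45306e-13 F/cm
Step 2: tox in cm = 16.15 nm * 1e-7 = 1.6150e-06 cm
Step 3: Cox = 3.45306e-13 / 1.6150e-06 = 2.14e-07 F/cm^2

2.14e-07


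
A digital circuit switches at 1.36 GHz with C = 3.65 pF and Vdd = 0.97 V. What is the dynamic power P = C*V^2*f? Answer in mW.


Step 1: V^2 = 0.97^2 = 0.9409 V^2
Step 2: P = C*V^2*f = 3.65e-12 F * 0.9409 * 1.36e9 Hz
Step 3: P = 4.6706276e-03 W
Step 4: P = 4.671 mW

4.671


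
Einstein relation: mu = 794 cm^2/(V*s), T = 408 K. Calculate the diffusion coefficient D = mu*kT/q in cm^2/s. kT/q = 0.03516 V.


Step 1: D = mu * (kT/q)
Step 2: D = 794 * 0.03516
Step 3: D = 27.92 cm^2/s

27.92


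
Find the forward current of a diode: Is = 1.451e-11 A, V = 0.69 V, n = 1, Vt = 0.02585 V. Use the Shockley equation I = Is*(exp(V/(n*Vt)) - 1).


Step 1: V/(n*Vt) = 0.69/(1*0.02585) = 26.6925
Step 2: exp(26.6925) = 3.9121e+11
Step 3: I = 1.451e-11 * (3.9121e+11 - 1) = 5.68e+00 A

5.68e+00


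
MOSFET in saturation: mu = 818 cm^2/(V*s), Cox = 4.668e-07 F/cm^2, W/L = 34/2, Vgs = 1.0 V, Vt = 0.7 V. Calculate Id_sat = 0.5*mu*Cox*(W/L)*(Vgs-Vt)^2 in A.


Step 1: Overdrive voltage Vov = Vgs - Vt = 1.0 - 0.7 = 0.3 V
Step 2: W/L = 34/2 = 17
Step 3: Id = 0.5 * 818 * 4.668e-07 * 17 * 0.3^2
Step 4: Id = 2.92e-04 A

2.92e-04


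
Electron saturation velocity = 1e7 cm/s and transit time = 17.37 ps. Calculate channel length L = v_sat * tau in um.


Step 1: tau in seconds = 17.37 ps * 1e-12 = 1.7370e-11 s
Step 2: L = v_sat * tau = 1e7 * 1.7370e-11 = 1.7370e-04 cm
Step 3: L in um = 1.7370e-04 * 1e4 = 1.737 um

1.737


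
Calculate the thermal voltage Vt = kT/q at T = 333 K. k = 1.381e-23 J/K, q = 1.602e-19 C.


Step 1: kT = 1.381e-23 * 333 = 4.59873e-21 J
Step 2: Vt = kT/q = 4.59873e-21 / 1.602e-19
Step 3: Vt = 0.02871 V

0.02871


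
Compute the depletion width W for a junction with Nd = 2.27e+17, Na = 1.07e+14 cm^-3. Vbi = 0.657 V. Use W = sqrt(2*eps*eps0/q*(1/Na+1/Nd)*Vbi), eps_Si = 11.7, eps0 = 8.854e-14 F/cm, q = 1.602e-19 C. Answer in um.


Step 1: 1/Na + 1/Nd = 1/1.07e+14 + 1/2.27e+17 = 9.35020e-15
Step 2: 2*eps*eps0/q = 2*11.7*8.854e-14/1.602e-19 = 1.293281e+07
Step 3: W^2 = 1.293281e+07 * 9.35020e-15 * 0.657 = 7.94473e-08
Step 4: W = sqrt(7.94473e-08) = 2.819e-04 cm = 2.819 um

2.819


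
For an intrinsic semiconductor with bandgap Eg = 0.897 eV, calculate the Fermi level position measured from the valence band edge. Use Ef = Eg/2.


Step 1: For an intrinsic semiconductor, the Fermi level sits at midgap.
Step 2: Ef = Eg / 2 = 0.897 / 2 = 0.4485 eV

0.4485


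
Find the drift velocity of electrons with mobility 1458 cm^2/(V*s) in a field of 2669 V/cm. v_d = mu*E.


Step 1: v_d = mu * E
Step 2: v_d = 1458 * 2669 = 3891402
Step 3: v_d = 3.89e+06 cm/s

3.89e+06


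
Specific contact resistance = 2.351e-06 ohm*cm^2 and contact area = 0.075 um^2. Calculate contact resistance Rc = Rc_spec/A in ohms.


Step 1: Convert area to cm^2: 0.075 um^2 = 7.5000e-10 cm^2
Step 2: Rc = Rc_spec / A = 2.351e-06 / 7.5000e-10
Step 3: Rc = 3.13e+03 ohms

3.13e+03


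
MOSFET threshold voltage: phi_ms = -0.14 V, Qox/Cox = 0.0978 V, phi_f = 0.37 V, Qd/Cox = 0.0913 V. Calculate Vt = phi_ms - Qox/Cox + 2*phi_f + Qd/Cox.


Step 1: Vt = phi_ms - Qox/Cox + 2*phi_f + Qd/Cox
Step 2: Vt = -0.14 - 0.0978 + 2*0.37 + 0.0913
Step 3: Vt = -0.14 - 0.0978 + 0.74 + 0.0913
Step 4: Vt = 0.5935 V

0.5935


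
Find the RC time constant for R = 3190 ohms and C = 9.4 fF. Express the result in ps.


Step 1: tau = R * C
Step 2: tau = 3190 * 9.4 fF = 3190 * 9.4e-15 F
Step 3: tau = 2.9986e-11 s = 29.986 ps

29.986


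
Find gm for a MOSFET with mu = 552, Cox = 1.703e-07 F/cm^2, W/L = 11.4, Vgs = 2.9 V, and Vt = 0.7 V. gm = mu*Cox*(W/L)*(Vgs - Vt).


Step 1: Vov = Vgs - Vt = 2.9 - 0.7 = 2.2 V
Step 2: gm = mu * Cox * (W/L) * Vov
Step 3: gm = 552 * 1.703e-07 * 11.4 * 2.2 = 2.36e-03 S

2.36e-03


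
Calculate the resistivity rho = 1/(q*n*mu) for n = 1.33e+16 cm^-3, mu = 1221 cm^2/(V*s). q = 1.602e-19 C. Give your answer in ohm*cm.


Step 1: sigma = q * n * mu = 1.602e-19 * 1.33e+16 * 1221 = 2.60154e+00 S/cm
Step 2: rho = 1 / sigma = 1 / 2.60154e+00 = 0.3844 ohm*cm

0.3844


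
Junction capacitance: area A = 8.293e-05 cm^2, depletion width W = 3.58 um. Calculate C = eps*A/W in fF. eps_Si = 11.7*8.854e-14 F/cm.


Step 1: eps_Si = 11.7 * 8.854e-14 = 1.035918e-12 F/cm
Step 2: W in cm = 3.58 * 1e-4 = 3.58e-04 cm
Step 3: C = 1.035918e-12 * 8.293e-05 / 3.58e-04 = 2.399684e-13 F
Step 4: C = 239.97 fF

239.97


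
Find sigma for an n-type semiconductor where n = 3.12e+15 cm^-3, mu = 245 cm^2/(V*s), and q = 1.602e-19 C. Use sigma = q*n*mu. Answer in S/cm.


Step 1: sigma = q * n * mu
Step 2: sigma = 1.602e-19 * 3.12e+15 * 245
Step 3: sigma = 1.225e-01 S/cm

1.225e-01


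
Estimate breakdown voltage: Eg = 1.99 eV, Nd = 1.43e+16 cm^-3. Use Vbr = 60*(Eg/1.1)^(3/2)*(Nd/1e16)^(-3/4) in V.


Step 1: Eg/1.1 = 1.99/1.1 = 1.809091
Step 2: (Eg/1.1)^1.5 = 1.809091^1.5 = 2.433272
Step 3: (Nd/1e16)^(-0.75) = (1.43)^(-0.75) = 0.764712
Step 4: Vbr = 60 * 2.433272 * 0.764712 = 111.6 V

111.6


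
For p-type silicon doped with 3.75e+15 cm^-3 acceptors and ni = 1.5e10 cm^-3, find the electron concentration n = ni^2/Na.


Step 1: Majority hole concentration p ≈ Na = 3.75e+15 cm^-3
Step 2: n = ni^2 / Na = (1.5e10)^2 / 3.75e+15
Step 3: n = 6.00e+04 cm^-3

6.00e+04


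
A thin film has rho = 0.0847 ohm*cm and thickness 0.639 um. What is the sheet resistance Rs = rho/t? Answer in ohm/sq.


Step 1: Convert thickness to cm: t = 0.639 um = 6.3900e-05 cm
Step 2: Rs = rho / t = 0.0847 / 6.3900e-05
Step 3: Rs = 1325.5 ohm/sq

1325.5


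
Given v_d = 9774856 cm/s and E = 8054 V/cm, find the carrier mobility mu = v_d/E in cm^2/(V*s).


Step 1: mu = v_d / E
Step 2: mu = 9774856 / 8054
Step 3: mu = 1213.66 cm^2/(V*s)

1213.66


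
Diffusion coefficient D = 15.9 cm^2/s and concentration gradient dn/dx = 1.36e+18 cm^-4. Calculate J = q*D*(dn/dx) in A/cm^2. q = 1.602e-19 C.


Step 1: J = q * D * (dn/dx)
Step 2: J = 1.602e-19 * 15.9 * 1.36e+18
Step 3: J = 3.46e+00 A/cm^2

3.46e+00


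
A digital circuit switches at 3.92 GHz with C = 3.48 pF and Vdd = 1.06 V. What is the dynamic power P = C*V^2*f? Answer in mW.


Step 1: V^2 = 1.06^2 = 1.1236 V^2
Step 2: P = C*V^2*f = 3.48e-12 F * 1.1236 * 3.92e9 Hz
Step 3: P = 1.532770176e-02 W
Step 4: P = 15.328 mW

15.328


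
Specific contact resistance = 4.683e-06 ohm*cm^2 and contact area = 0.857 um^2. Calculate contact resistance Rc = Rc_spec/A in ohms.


Step 1: Convert area to cm^2: 0.857 um^2 = 8.5700e-09 cm^2
Step 2: Rc = Rc_spec / A = 4.683e-06 / 8.5700e-09
Step 3: Rc = 5.46e+02 ohms

5.46e+02


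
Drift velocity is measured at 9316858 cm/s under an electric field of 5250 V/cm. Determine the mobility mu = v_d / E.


Step 1: mu = v_d / E
Step 2: mu = 9316858 / 5250
Step 3: mu = 1774.64 cm^2/(V*s)

1774.64


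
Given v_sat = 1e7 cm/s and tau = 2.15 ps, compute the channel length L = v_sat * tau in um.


Step 1: tau in seconds = 2.15 ps * 1e-12 = 2.1500e-12 s
Step 2: L = v_sat * tau = 1e7 * 2.1500e-12 = 2.1500e-05 cm
Step 3: L in um = 2.1500e-05 * 1e4 = 0.215 um

0.215


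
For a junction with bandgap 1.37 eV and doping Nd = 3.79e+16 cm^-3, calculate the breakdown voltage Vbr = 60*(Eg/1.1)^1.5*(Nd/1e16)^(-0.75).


Step 1: Eg/1.1 = 1.37/1.1 = 1.245455
Step 2: (Eg/1.1)^1.5 = 1.245455^1.5 = 1.389927
Step 3: (Nd/1e16)^(-0.75) = (3.79)^(-0.75) = 0.368146
Step 4: Vbr = 60 * 1.389927 * 0.368146 = 30.7 V

30.7


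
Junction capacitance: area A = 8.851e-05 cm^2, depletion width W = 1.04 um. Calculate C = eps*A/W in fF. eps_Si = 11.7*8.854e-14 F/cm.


Step 1: eps_Si = 11.7 * 8.854e-14 = 1.035918e-12 F/cm
Step 2: W in cm = 1.04 * 1e-4 = 1.04e-04 cm
Step 3: C = 1.035918e-12 * 8.851e-05 / 1.04e-04 = 8.816260e-13 F
Step 4: C = 881.63 fF

881.63


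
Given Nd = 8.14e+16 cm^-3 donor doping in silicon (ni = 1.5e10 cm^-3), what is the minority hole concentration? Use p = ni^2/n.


Step 1: Since Nd >> ni, n ≈ Nd = 8.14e+16 cm^-3
Step 2: p = ni^2 / n = (1.5e10)^2 / 8.14e+16
Step 3: p = 2.25e20 / 8.14e+16 = 2.76e+03 cm^-3

2.76e+03


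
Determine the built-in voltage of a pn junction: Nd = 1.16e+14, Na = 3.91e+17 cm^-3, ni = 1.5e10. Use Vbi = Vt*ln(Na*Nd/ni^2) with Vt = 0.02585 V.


Step 1: Compute Na*Nd/ni^2 = 3.91e+17 * 1.16e+14 / (1.5e10)^2 = 2.0158e+11
Step 2: ln(2.0158e+11) = 26.0295
Step 3: Vbi = 0.02585 * 26.0295 = 0.673 V

0.673


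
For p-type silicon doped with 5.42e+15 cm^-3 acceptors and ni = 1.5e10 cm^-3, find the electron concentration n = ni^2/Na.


Step 1: Majority hole concentration p ≈ Na = 5.42e+15 cm^-3
Step 2: n = ni^2 / Na = (1.5e10)^2 / 5.42e+15
Step 3: n = 4.15e+04 cm^-3

4.15e+04


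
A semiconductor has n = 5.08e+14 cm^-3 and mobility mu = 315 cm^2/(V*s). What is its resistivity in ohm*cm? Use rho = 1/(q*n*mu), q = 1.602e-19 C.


Step 1: sigma = q * n * mu = 1.602e-19 * 5.08e+14 * 315 = 2.56352e-02 S/cm
Step 2: rho = 1 / sigma = 1 / 2.56352e-02 = 39.01 ohm*cm

39.01


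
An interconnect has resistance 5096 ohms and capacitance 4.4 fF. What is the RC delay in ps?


Step 1: tau = R * C
Step 2: tau = 5096 * 4.4 fF = 5096 * 4.4e-15 F
Step 3: tau = 2.24224e-11 s = 22.4224 ps

22.4224


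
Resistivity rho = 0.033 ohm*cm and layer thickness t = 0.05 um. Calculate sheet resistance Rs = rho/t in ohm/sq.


Step 1: Convert thickness to cm: t = 0.05 um = 5.0000e-06 cm
Step 2: Rs = rho / t = 0.033 / 5.0000e-06
Step 3: Rs = 6600.0 ohm/sq

6600.0


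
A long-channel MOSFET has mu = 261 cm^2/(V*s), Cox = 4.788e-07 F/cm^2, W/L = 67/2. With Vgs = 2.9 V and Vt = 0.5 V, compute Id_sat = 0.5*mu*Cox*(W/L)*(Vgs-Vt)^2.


Step 1: Overdrive voltage Vov = Vgs - Vt = 2.9 - 0.5 = 2.4 V
Step 2: W/L = 67/2 = 33.5
Step 3: Id = 0.5 * 261 * 4.788e-07 * 33.5 * 2.4^2
Step 4: Id = 1.21e-02 A

1.21e-02


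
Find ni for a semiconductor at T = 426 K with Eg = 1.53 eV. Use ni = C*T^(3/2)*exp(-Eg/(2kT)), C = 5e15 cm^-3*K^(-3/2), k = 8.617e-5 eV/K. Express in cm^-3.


Step 1: Compute kT = 8.617e-5 * 426 = 0.03670842 eV
Step 2: Exponent = -Eg/(2kT) = -1.53/(2*0.03670842) = -20.83991
Step 3: T^(3/2) = 426^1.5 = 8792.54
Step 4: ni = 5e15 * 8792.54 * exp(-20.83991) = 3.91e+10 cm^-3

3.91e+10


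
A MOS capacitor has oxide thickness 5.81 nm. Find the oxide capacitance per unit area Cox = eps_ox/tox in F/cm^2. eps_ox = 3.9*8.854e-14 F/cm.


Step 1: eps_ox = 3.9 * 8.854e-14 = 3.45306e-13 F/cm
Step 2: tox in cm = 5.81 nm * 1e-7 = 5.8100e-07 cm
Step 3: Cox = 3.45306e-13 / 5.8100e-07 = 5.94e-07 F/cm^2

5.94e-07


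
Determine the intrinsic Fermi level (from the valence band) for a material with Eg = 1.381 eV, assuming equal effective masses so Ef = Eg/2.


Step 1: For an intrinsic semiconductor, the Fermi level sits at midgap.
Step 2: Ef = Eg / 2 = 1.381 / 2 = 0.6905 eV

0.6905


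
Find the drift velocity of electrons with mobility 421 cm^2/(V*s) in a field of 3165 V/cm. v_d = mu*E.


Step 1: v_d = mu * E
Step 2: v_d = 421 * 3165 = 1332465
Step 3: v_d = 1.33e+06 cm/s

1.33e+06


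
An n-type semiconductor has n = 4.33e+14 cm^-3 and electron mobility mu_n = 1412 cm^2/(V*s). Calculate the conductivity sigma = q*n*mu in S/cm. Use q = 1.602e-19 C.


Step 1: sigma = q * n * mu
Step 2: sigma = 1.602e-19 * 4.33e+14 * 1412
Step 3: sigma = 9.795e-02 S/cm

9.795e-02


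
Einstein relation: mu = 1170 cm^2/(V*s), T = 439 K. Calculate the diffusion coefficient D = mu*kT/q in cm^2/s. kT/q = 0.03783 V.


Step 1: D = mu * (kT/q)
Step 2: D = 1170 * 0.03783
Step 3: D = 44.26 cm^2/s

44.26


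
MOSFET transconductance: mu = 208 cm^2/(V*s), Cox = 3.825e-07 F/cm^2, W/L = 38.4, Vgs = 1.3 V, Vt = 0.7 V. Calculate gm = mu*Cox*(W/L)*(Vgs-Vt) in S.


Step 1: Vov = Vgs - Vt = 1.3 - 0.7 = 0.6 V
Step 2: gm = mu * Cox * (W/L) * Vov
Step 3: gm = 208 * 3.825e-07 * 38.4 * 0.6 = 1.83e-03 S

1.83e-03


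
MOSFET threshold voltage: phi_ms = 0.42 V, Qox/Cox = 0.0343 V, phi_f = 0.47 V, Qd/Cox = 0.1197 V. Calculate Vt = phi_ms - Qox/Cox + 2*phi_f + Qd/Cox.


Step 1: Vt = phi_ms - Qox/Cox + 2*phi_f + Qd/Cox
Step 2: Vt = 0.42 - 0.0343 + 2*0.47 + 0.1197
Step 3: Vt = 0.42 - 0.0343 + 0.94 + 0.1197
Step 4: Vt = 1.4454 V

1.4454


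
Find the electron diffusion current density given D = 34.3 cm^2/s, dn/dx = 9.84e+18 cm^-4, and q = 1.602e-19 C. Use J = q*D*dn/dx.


Step 1: J = q * D * (dn/dx)
Step 2: J = 1.602e-19 * 34.3 * 9.84e+18
Step 3: J = 5.41e+01 A/cm^2

5.41e+01


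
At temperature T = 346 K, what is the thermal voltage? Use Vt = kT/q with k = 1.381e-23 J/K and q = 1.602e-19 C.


Step 1: kT = 1.381e-23 * 346 = 4.77826e-21 J
Step 2: Vt = kT/q = 4.77826e-21 / 1.602e-19
Step 3: Vt = 0.02983 V

0.02983


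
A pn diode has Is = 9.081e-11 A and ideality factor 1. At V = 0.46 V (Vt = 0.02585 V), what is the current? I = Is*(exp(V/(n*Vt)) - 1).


Step 1: V/(n*Vt) = 0.46/(1*0.02585) = 17.7950
Step 2: exp(17.7950) = 5.3490e+07
Step 3: I = 9.081e-11 * (5.3490e+07 - 1) = 4.86e-03 A

4.86e-03


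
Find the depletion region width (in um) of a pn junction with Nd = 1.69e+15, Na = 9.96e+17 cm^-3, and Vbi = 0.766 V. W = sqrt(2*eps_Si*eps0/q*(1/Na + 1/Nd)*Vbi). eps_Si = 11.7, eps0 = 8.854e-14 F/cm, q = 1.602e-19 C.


Step 1: 1/Na + 1/Nd = 1/9.96e+17 + 1/1.69e+15 = 5.92720e-16
Step 2: 2*eps*eps0/q = 2*11.7*8.854e-14/1.602e-19 = 1.293281e+07
Step 3: W^2 = 1.293281e+07 * 5.92720e-16 * 0.766 = 5.87180e-09
Step 4: W = sqrt(5.87180e-09) = 7.663e-05 cm = 0.7663 um

0.7663


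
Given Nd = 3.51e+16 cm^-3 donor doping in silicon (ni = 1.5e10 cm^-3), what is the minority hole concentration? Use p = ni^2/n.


Step 1: Since Nd >> ni, n ≈ Nd = 3.51e+16 cm^-3
Step 2: p = ni^2 / n = (1.5e10)^2 / 3.51e+16
Step 3: p = 2.25e20 / 3.51e+16 = 6.41e+03 cm^-3

6.41e+03


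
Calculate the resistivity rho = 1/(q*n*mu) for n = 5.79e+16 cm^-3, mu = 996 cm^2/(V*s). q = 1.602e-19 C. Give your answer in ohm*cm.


Step 1: sigma = q * n * mu = 1.602e-19 * 5.79e+16 * 996 = 9.23848e+00 S/cm
Step 2: rho = 1 / sigma = 1 / 9.23848e+00 = 0.1082 ohm*cm

0.1082


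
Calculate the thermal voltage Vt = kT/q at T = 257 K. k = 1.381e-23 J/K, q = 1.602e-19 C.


Step 1: kT = 1.381e-23 * 257 = 3.54917e-21 J
Step 2: Vt = kT/q = 3.54917e-21 / 1.602e-19
Step 3: Vt = 0.02215 V

0.02215


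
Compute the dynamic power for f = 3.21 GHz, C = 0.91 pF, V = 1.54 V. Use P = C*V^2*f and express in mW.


Step 1: V^2 = 1.54^2 = 2.3716 V^2
Step 2: P = C*V^2*f = 0.91e-12 F * 2.3716 * 3.21e9 Hz
Step 3: P = 6.92768076e-03 W
Step 4: P = 6.928 mW

6.928


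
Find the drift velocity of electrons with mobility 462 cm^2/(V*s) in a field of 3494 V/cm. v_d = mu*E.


Step 1: v_d = mu * E
Step 2: v_d = 462 * 3494 = 1614228
Step 3: v_d = 1.61e+06 cm/s

1.61e+06


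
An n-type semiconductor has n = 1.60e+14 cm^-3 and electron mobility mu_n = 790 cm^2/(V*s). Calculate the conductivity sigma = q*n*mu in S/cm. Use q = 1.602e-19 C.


Step 1: sigma = q * n * mu
Step 2: sigma = 1.602e-19 * 1.60e+14 * 790
Step 3: sigma = 2.025e-02 S/cm

2.025e-02


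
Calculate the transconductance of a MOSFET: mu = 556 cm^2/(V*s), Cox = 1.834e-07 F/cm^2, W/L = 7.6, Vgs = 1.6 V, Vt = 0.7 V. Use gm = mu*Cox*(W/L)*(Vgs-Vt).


Step 1: Vov = Vgs - Vt = 1.6 - 0.7 = 0.9 V
Step 2: gm = mu * Cox * (W/L) * Vov
Step 3: gm = 556 * 1.834e-07 * 7.6 * 0.9 = 6.97e-04 S

6.97e-04


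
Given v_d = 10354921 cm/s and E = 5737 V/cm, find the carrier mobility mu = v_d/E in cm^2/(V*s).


Step 1: mu = v_d / E
Step 2: mu = 10354921 / 5737
Step 3: mu = 1804.94 cm^2/(V*s)

1804.94


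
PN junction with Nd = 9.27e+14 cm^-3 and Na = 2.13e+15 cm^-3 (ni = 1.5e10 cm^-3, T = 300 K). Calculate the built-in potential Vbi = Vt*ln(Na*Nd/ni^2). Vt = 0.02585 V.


Step 1: Compute Na*Nd/ni^2 = 2.13e+15 * 9.27e+14 / (1.5e10)^2 = 8.7756e+09
Step 2: ln(8.7756e+09) = 22.8952
Step 3: Vbi = 0.02585 * 22.8952 = 0.592 V

0.592


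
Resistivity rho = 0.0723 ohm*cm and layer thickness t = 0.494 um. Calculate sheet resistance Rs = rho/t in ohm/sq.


Step 1: Convert thickness to cm: t = 0.494 um = 4.9400e-05 cm
Step 2: Rs = rho / t = 0.0723 / 4.9400e-05
Step 3: Rs = 1463.6 ohm/sq

1463.6


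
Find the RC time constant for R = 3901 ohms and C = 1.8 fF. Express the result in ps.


Step 1: tau = R * C
Step 2: tau = 3901 * 1.8 fF = 3901 * 1.8e-15 F
Step 3: tau = 7.0218e-12 s = 7.0218 ps

7.0218


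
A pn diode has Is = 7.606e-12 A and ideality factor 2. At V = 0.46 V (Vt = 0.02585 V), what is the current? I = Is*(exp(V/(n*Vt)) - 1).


Step 1: V/(n*Vt) = 0.46/(2*0.02585) = 8.8975
Step 2: exp(8.8975) = 7.3137e+03
Step 3: I = 7.606e-12 * (7.3137e+03 - 1) = 5.56e-08 A

5.56e-08


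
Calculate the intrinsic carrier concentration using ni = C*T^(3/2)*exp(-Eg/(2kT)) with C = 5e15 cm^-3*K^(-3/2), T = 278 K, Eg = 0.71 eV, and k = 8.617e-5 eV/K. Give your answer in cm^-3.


Step 1: Compute kT = 8.617e-5 * 278 = 0.02395526 eV
Step 2: Exponent = -Eg/(2kT) = -0.71/(2*0.02395526) = -14.81929
Step 3: T^(3/2) = 278^1.5 = 4635.19
Step 4: ni = 5e15 * 4635.19 * exp(-14.81929) = 8.49e+12 cm^-3

8.49e+12


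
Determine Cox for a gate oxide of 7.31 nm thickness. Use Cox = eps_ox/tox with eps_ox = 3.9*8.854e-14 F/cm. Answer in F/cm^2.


Step 1: eps_ox = 3.9 * 8.854e-14 = 3.45306e-13 F/cm
Step 2: tox in cm = 7.31 nm * 1e-7 = 7.3100e-07 cm
Step 3: Cox = 3.45306e-13 / 7.3100e-07 = 4.72e-07 F/cm^2

4.72e-07


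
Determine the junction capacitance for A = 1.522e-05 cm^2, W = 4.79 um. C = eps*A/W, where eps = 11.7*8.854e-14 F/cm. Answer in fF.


Step 1: eps_Si = 11.7 * 8.854e-14 = 1.035918e-12 F/cm
Step 2: W in cm = 4.79 * 1e-4 = 4.79e-04 cm
Step 3: C = 1.035918e-12 * 1.522e-05 / 4.79e-04 = 3.291581e-14 F
Step 4: C = 32.92 fF

32.92


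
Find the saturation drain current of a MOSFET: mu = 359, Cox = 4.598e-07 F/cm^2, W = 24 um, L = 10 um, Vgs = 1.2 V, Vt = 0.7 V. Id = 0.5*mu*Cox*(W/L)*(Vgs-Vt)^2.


Step 1: Overdrive voltage Vov = Vgs - Vt = 1.2 - 0.7 = 0.5 V
Step 2: W/L = 24/10 = 2.4
Step 3: Id = 0.5 * 359 * 4.598e-07 * 2.4 * 0.5^2
Step 4: Id = 4.95e-05 A

4.95e-05


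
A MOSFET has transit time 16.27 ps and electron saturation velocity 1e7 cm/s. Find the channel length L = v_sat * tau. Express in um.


Step 1: tau in seconds = 16.27 ps * 1e-12 = 1.6270e-11 s
Step 2: L = v_sat * tau = 1e7 * 1.6270e-11 = 1.6270e-04 cm
Step 3: L in um = 1.6270e-04 * 1e4 = 1.627 um

1.627


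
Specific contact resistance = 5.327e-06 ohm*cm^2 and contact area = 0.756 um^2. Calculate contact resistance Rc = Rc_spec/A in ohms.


Step 1: Convert area to cm^2: 0.756 um^2 = 7.5600e-09 cm^2
Step 2: Rc = Rc_spec / A = 5.327e-06 / 7.5600e-09
Step 3: Rc = 7.05e+02 ohms

7.05e+02


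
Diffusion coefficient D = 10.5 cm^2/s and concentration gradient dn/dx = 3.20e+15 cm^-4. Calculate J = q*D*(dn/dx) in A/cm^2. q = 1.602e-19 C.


Step 1: J = q * D * (dn/dx)
Step 2: J = 1.602e-19 * 10.5 * 3.20e+15
Step 3: J = 5.38e-03 A/cm^2

5.38e-03


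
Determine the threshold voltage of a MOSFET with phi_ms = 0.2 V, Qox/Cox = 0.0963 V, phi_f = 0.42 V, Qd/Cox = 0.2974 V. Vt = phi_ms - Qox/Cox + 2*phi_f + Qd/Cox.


Step 1: Vt = phi_ms - Qox/Cox + 2*phi_f + Qd/Cox
Step 2: Vt = 0.2 - 0.0963 + 2*0.42 + 0.2974
Step 3: Vt = 0.2 - 0.0963 + 0.84 + 0.2974
Step 4: Vt = 1.2411 V

1.2411


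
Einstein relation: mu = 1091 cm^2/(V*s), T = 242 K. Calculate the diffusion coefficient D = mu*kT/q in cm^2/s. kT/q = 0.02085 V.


Step 1: D = mu * (kT/q)
Step 2: D = 1091 * 0.02085
Step 3: D = 22.75 cm^2/s

22.75


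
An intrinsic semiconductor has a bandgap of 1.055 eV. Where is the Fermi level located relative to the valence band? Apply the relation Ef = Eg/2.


Step 1: For an intrinsic semiconductor, the Fermi level sits at midgap.
Step 2: Ef = Eg / 2 = 1.055 / 2 = 0.5275 eV

0.5275


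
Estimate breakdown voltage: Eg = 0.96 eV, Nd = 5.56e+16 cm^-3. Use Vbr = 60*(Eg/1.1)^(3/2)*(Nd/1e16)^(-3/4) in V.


Step 1: Eg/1.1 = 0.96/1.1 = 0.872727
Step 2: (Eg/1.1)^1.5 = 0.872727^1.5 = 0.815300
Step 3: (Nd/1e16)^(-0.75) = (5.56)^(-0.75) = 0.276181
Step 4: Vbr = 60 * 0.815300 * 0.276181 = 13.5 V

13.5


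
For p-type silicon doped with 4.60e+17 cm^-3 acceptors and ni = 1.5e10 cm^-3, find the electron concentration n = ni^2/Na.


Step 1: Majority hole concentration p ≈ Na = 4.60e+17 cm^-3
Step 2: n = ni^2 / Na = (1.5e10)^2 / 4.60e+17
Step 3: n = 4.89e+02 cm^-3

4.89e+02


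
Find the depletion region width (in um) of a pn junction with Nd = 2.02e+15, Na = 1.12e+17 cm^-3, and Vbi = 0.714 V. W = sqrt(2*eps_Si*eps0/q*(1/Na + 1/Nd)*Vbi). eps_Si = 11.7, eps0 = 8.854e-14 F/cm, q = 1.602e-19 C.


Step 1: 1/Na + 1/Nd = 1/1.12e+17 + 1/2.02e+15 = 5.03978e-16
Step 2: 2*eps*eps0/q = 2*11.7*8.854e-14/1.602e-19 = 1.293281e+07
Step 3: W^2 = 1.293281e+07 * 5.03978e-16 * 0.714 = 4.65375e-09
Step 4: W = sqrt(4.65375e-09) = 6.822e-05 cm = 0.6822 um

0.6822


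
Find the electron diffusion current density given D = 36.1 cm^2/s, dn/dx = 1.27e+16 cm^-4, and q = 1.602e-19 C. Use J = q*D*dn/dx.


Step 1: J = q * D * (dn/dx)
Step 2: J = 1.602e-19 * 36.1 * 1.27e+16
Step 3: J = 7.34e-02 A/cm^2

7.34e-02


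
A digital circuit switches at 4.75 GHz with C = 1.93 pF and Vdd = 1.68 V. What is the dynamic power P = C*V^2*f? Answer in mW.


Step 1: V^2 = 1.68^2 = 2.8224 V^2
Step 2: P = C*V^2*f = 1.93e-12 F * 2.8224 * 4.75e9 Hz
Step 3: P = 2.5874352e-02 W
Step 4: P = 25.874 mW

25.874


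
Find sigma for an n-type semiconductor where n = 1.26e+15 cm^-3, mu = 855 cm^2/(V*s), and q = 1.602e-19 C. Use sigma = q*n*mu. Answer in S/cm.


Step 1: sigma = q * n * mu
Step 2: sigma = 1.602e-19 * 1.26e+15 * 855
Step 3: sigma = 1.726e-01 S/cm

1.726e-01


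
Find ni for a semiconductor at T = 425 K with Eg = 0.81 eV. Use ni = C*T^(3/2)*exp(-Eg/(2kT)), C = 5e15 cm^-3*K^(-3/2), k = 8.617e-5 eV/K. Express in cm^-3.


Step 1: Compute kT = 8.617e-5 * 425 = 0.03662225 eV
Step 2: Exponent = -Eg/(2kT) = -0.81/(2*0.03662225) = -11.05885
Step 3: T^(3/2) = 425^1.5 = 8761.60
Step 4: ni = 5e15 * 8761.60 * exp(-11.05885) = 6.90e+14 cm^-3

6.90e+14


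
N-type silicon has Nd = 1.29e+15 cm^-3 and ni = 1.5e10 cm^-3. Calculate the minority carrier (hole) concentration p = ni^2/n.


Step 1: Since Nd >> ni, n ≈ Nd = 1.29e+15 cm^-3
Step 2: p = ni^2 / n = (1.5e10)^2 / 1.29e+15
Step 3: p = 2.25e20 / 1.29e+15 = 1.74e+05 cm^-3

1.74e+05


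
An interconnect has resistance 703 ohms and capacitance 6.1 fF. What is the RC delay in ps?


Step 1: tau = R * C
Step 2: tau = 703 * 6.1 fF = 703 * 6.1e-15 F
Step 3: tau = 4.2883e-12 s = 4.2883 ps

4.2883


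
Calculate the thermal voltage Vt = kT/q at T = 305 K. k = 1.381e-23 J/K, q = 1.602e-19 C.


Step 1: kT = 1.381e-23 * 305 = 4.21205e-21 J
Step 2: Vt = kT/q = 4.21205e-21 / 1.602e-19
Step 3: Vt = 0.02629 V

0.02629


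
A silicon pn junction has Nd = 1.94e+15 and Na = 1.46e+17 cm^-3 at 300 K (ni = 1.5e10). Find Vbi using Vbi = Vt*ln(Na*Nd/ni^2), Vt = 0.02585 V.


Step 1: Compute Na*Nd/ni^2 = 1.46e+17 * 1.94e+15 / (1.5e10)^2 = 1.2588e+12
Step 2: ln(1.2588e+12) = 27.8612
Step 3: Vbi = 0.02585 * 27.8612 = 0.72 V

0.72


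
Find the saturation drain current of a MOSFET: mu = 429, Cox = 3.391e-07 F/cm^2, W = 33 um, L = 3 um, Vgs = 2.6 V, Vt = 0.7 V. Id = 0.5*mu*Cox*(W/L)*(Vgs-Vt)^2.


Step 1: Overdrive voltage Vov = Vgs - Vt = 2.6 - 0.7 = 1.9 V
Step 2: W/L = 33/3 = 11
Step 3: Id = 0.5 * 429 * 3.391e-07 * 11 * 1.9^2
Step 4: Id = 2.89e-03 A

2.89e-03


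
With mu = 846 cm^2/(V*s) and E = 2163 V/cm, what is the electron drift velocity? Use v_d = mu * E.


Step 1: v_d = mu * E
Step 2: v_d = 846 * 2163 = 1829898
Step 3: v_d = 1.83e+06 cm/s

1.83e+06


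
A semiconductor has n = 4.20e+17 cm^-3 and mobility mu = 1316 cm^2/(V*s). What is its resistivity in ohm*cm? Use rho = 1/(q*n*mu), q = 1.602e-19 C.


Step 1: sigma = q * n * mu = 1.602e-19 * 4.20e+17 * 1316 = 8.85457e+01 S/cm
Step 2: rho = 1 / sigma = 1 / 8.85457e+01 = 0.01129 ohm*cm

0.01129


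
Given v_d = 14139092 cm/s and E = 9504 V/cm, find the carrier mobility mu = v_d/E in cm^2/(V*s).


Step 1: mu = v_d / E
Step 2: mu = 14139092 / 9504
Step 3: mu = 1487.7 cm^2/(V*s)

1487.7


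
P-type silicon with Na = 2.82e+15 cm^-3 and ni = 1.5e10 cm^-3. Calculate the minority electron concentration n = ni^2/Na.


Step 1: Majority hole concentration p ≈ Na = 2.82e+15 cm^-3
Step 2: n = ni^2 / Na = (1.5e10)^2 / 2.82e+15
Step 3: n = 7.98e+04 cm^-3

7.98e+04


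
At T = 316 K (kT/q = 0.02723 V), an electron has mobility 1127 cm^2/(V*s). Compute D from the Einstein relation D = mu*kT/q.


Step 1: D = mu * (kT/q)
Step 2: D = 1127 * 0.02723
Step 3: D = 30.69 cm^2/s

30.69


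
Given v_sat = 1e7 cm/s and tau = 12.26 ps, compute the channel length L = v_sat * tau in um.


Step 1: tau in seconds = 12.26 ps * 1e-12 = 1.2260e-11 s
Step 2: L = v_sat * tau = 1e7 * 1.2260e-11 = 1.2260e-04 cm
Step 3: L in um = 1.2260e-04 * 1e4 = 1.226 um

1.226


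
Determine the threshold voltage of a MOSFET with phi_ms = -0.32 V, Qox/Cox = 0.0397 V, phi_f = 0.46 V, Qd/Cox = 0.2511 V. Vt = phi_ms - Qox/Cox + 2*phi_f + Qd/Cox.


Step 1: Vt = phi_ms - Qox/Cox + 2*phi_f + Qd/Cox
Step 2: Vt = -0.32 - 0.0397 + 2*0.46 + 0.2511
Step 3: Vt = -0.32 - 0.0397 + 0.92 + 0.2511
Step 4: Vt = 0.8114 V

0.8114


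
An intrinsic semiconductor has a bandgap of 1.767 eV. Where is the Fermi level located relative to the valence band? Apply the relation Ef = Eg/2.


Step 1: For an intrinsic semiconductor, the Fermi level sits at midgap.
Step 2: Ef = Eg / 2 = 1.767 / 2 = 0.8835 eV

0.8835


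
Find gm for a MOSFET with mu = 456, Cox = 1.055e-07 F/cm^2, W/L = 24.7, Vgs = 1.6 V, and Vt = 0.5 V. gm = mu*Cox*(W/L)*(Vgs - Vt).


Step 1: Vov = Vgs - Vt = 1.6 - 0.5 = 1.1 V
Step 2: gm = mu * Cox * (W/L) * Vov
Step 3: gm = 456 * 1.055e-07 * 24.7 * 1.1 = 1.31e-03 S

1.31e-03
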